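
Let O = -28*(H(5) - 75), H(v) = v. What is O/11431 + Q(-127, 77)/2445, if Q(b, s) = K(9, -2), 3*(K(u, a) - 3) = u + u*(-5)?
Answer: 223301/1330895 ≈ 0.16778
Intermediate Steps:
K(u, a) = 3 - 4*u/3 (K(u, a) = 3 + (u + u*(-5))/3 = 3 + (u - 5*u)/3 = 3 + (-4*u)/3 = 3 - 4*u/3)
Q(b, s) = -9 (Q(b, s) = 3 - 4/3*9 = 3 - 12 = -9)
O = 1960 (O = -28*(5 - 75) = -28*(-70) = 1960)
O/11431 + Q(-127, 77)/2445 = 1960/11431 - 9/2445 = 1960*(1/11431) - 9*1/2445 = 280/1633 - 3/815 = 223301/1330895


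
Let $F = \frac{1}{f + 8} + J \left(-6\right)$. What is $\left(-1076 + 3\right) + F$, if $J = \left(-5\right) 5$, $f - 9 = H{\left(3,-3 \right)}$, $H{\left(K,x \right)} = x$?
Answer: $- \frac{12921}{14} \approx -922.93$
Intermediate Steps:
$f = 6$ ($f = 9 - 3 = 6$)
$J = -25$
$F = \frac{2101}{14}$ ($F = \frac{1}{6 + 8} - -150 = \frac{1}{14} + 150 = \frac{2101}{14} \approx 150.07$)
$\left(-1076 + 3\right) + F = \left(-1076 + 3\right) + \frac{2101}{14} = -1073 + \frac{2101}{14} = - \frac{12921}{14}$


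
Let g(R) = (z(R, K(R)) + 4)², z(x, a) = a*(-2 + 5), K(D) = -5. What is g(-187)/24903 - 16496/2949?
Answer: -136814353/24479649 ≈ -5.5889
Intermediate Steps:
z(x, a) = 3*a (z(x, a) = a*3 = 3*a)
g(R) = 121 (g(R) = (3*(-5) + 4)² = (-15 + 4)² = (-11)² = 121)
g(-187)/24903 - 16496/2949 = 121/24903 - 16496/2949 = -136814353/24479649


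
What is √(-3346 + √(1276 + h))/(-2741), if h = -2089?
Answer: -√(-3346 + I*√813)/2741 ≈ -8.9917e-5 - 0.021104*I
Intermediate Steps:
√(-3346 + √(1276 + h))/(-2741) = √(-3346 + √(1276 - 2089))/(-2741) = √(-3346 + √(-813))*(-1/2741) = √(-3346 + I*√813)*(-1/2741) = -√(-3346 + I*√813)/2741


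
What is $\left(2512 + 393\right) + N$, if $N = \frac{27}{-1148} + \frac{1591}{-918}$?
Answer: $\frac{1529811833}{526932} \approx 2903.2$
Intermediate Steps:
$N = - \frac{925627}{526932}$ ($N = 27 \left(- \frac{1}{1148}\right) + 1591 \left(- \frac{1}{918}\right) = - \frac{27}{1148} - \frac{1591}{918} = - \frac{925627}{526932} \approx -1.7566$)
$\left(2512 + 393\right) + N = \left(2512 + 393\right) - \frac{925627}{526932} = 2905 - \frac{925627}{526932} = \frac{1529811833}{526932}$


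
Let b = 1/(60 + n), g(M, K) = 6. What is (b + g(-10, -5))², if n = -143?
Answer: 247009/6889 ≈ 35.856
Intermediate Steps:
b = -1/83 (b = 1/(60 - 143) = 1/(-83) = -1/83 ≈ -0.012048)
(b + g(-10, -5))² = (-1/83 + 6)² = (497/83)² = 247009/6889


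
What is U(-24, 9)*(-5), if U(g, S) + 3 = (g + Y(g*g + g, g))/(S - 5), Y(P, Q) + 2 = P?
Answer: -1285/2 ≈ -642.50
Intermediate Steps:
Y(P, Q) = -2 + P
U(g, S) = -3 + (-2 + g**2 + 2*g)/(-5 + S) (U(g, S) = -3 + (g + (-2 + (g*g + g)))/(S - 5) = -3 + (g + (-2 + (g**2 + g)))/(-5 + S) = -3 + (g + (-2 + (g + g**2)))/(-5 + S) = -3 + (g + (-2 + g + g**2))/(-5 + S) = -3 + (-2 + g**2 + 2*g)/(-5 + S))
U(-24, 9)*(-5) = ((13 - 24 - 3*9 - 24*(1 - 24))/(-5 + 9))*(-5) = ((13 - 24 - 27 - 24*(-23))/4)*(-5) = ((13 - 24 - 27 + 552)/4)*(-5) = ((1/4)*514)*(-5) = (257/2)*(-5) = -1285/2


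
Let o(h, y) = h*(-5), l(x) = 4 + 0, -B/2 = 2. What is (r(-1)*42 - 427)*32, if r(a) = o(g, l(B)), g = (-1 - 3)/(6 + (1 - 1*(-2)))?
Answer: -32032/3 ≈ -10677.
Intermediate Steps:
B = -4 (B = -2*2 = -4)
l(x) = 4
g = -4/9 (g = -4/(6 + (1 + 2)) = -4/(6 + 3) = -4/9 ≈ -0.44444)
o(h, y) = -5*h
r(a) = 20/9 (r(a) = -5*(-4/9) = 20/9)
(r(-1)*42 - 427)*32 = ((20/9)*42 - 427)*32 = (280/3 - 427)*32 = -1001/3*32 = -32032/3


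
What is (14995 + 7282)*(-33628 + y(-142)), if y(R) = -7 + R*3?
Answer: -758776897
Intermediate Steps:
y(R) = -7 + 3*R
(14995 + 7282)*(-33628 + y(-142)) = (14995 + 7282)*(-33628 + (-7 + 3*(-142))) = 22277*(-33628 + (-7 - 426)) = 22277*(-33628 - 433) = 22277*(-34061) = -758776897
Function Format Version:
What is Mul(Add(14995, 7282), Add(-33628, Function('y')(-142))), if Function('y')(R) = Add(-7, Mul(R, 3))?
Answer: -758776897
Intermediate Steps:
Function('y')(R) = Add(-7, Mul(3, R))
Mul(Add(14995, 7282), Add(-33628, Function('y')(-142))) = Mul(Add(14995, 7282), Add(-33628, Add(-7, Mul(3, -142)))) = Mul(22277, Add(-33628, Add(-7, -426))) = Mul(22277, Add(-33628, -433)) = Mul(22277, -34061) = -758776897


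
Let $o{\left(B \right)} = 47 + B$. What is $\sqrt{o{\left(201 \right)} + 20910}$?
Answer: $\sqrt{21158} \approx 145.46$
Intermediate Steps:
$\sqrt{o{\left(201 \right)} + 20910} = \sqrt{\left(47 + 201\right) + 20910} = \sqrt{248 + 20910} = \sqrt{21158}$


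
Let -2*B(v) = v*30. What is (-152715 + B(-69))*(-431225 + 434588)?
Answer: -510099840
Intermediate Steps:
B(v) = -15*v (B(v) = -v*30/2 = -15*v)
(-152715 + B(-69))*(-431225 + 434588) = (-152715 - 15*(-69))*(-431225 + 434588) = (-152715 + 1035)*3363 = -151680*3363 = -510099840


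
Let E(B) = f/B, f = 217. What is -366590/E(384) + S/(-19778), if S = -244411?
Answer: -12829986629/19778 ≈ -6.4870e+5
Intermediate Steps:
E(B) = 217/B
-366590/E(384) + S/(-19778) = -366590/(217/384) - 244411/(-19778) = -366590/(217*(1/384)) - 244411*(-1/19778) = -366590/217/384 + 244411/19778 = -366590*384/217 + 244411/19778 = -20110080/31 + 244411/19778 = -12829986629/19778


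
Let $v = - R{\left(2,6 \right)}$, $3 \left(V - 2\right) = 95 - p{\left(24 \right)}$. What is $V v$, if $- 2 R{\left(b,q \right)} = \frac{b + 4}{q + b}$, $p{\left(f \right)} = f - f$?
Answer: $\frac{101}{8} \approx 12.625$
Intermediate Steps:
$p{\left(f \right)} = 0$
$V = \frac{101}{3}$ ($V = 2 + \frac{95 - 0}{3} = 2 + \frac{95 + 0}{3} = 2 + \frac{1}{3} \cdot 95 = 2 + \frac{95}{3} = \frac{101}{3} \approx 33.667$)
$R{\left(b,q \right)} = - \frac{4 + b}{2 \left(b + q\right)}$ ($R{\left(b,q \right)} = - \frac{\left(b + 4\right) \frac{1}{q + b}}{2} = - \frac{\left(4 + b\right) \frac{1}{b + q}}{2} = - \frac{\frac{1}{b + q} \left(4 + b\right)}{2} = - \frac{4 + b}{2 \left(b + q\right)}$)
$v = \frac{3}{8}$ ($v = - \frac{-2 - 1}{2 + 6} = - \frac{-2 - 1}{8} = - \frac{-3}{8} = \left(-1\right) \left(- \frac{3}{8}\right) = \frac{3}{8} \approx 0.375$)
$V v = \frac{101}{3} \cdot \frac{3}{8} = \frac{101}{8}$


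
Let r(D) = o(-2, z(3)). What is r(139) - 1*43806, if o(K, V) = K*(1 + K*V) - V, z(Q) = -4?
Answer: -43820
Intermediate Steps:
o(K, V) = -V + K*(1 + K*V)
r(D) = -14 (r(D) = -2 - 1*(-4) - 4*(-2)² = -2 + 4 - 4*4 = -2 + 4 - 16 = -14)
r(139) - 1*43806 = -14 - 1*43806 = -14 - 43806 = -43820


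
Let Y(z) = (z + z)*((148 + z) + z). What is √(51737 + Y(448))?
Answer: √987161 ≈ 993.56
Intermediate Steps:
Y(z) = 2*z*(148 + 2*z) (Y(z) = (2*z)*(148 + 2*z) = 2*z*(148 + 2*z))
√(51737 + Y(448)) = √(51737 + 4*448*(74 + 448)) = √(51737 + 4*448*522) = √(51737 + 935424) = √987161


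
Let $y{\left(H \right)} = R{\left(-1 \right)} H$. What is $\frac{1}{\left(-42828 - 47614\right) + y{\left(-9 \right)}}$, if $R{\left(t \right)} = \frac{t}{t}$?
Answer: $- \frac{1}{90451} \approx -1.1056 \cdot 10^{-5}$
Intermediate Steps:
$R{\left(t \right)} = 1$
$y{\left(H \right)} = H$ ($y{\left(H \right)} = 1 H = H$)
$\frac{1}{\left(-42828 - 47614\right) + y{\left(-9 \right)}} = \frac{1}{\left(-42828 - 47614\right) - 9} = \frac{1}{-90442 - 9} = \frac{1}{-90451} = - \frac{1}{90451}$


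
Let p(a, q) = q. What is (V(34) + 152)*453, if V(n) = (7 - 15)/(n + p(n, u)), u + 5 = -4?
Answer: 1717776/25 ≈ 68711.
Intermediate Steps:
u = -9 (u = -5 - 4 = -9)
V(n) = -8/(-9 + n) (V(n) = (7 - 15)/(n - 9) = -8/(-9 + n))
(V(34) + 152)*453 = (-8/(-9 + 34) + 152)*453 = (-8/25 + 152)*453 = (3792/25)*453 = 1717776/25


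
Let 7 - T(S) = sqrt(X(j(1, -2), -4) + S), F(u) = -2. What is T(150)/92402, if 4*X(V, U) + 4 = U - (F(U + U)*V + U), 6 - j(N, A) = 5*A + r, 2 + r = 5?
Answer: 7/92402 - sqrt(622)/184804 ≈ -5.9197e-5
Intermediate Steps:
r = 3 (r = -2 + 5 = 3)
j(N, A) = 3 - 5*A (j(N, A) = 6 - (5*A + 3) = 6 - (3 + 5*A) = 6 + (-3 - 5*A) = 3 - 5*A)
X(V, U) = -1 + V/2 (X(V, U) = -1 + (U - (-2*V + U))/4 = -1 + (U - (U - 2*V))/4 = -1 + (U + (-U + 2*V))/4 = -1 + (2*V)/4 = -1 + V/2)
T(S) = 7 - sqrt(11/2 + S) (T(S) = 7 - sqrt((-1 + (3 - 5*(-2))/2) + S) = 7 - sqrt((-1 + (3 + 10)/2) + S) = 7 - sqrt((-1 + (1/2)*13) + S) = 7 - sqrt((-1 + 13/2) + S) = 7 - sqrt(11/2 + S))
T(150)/92402 = (7 - sqrt(22 + 4*150)/2)/92402 = (7 - sqrt(22 + 600)/2)*(1/92402) = (7 - sqrt(622)/2)*(1/92402) = 7/92402 - sqrt(622)/184804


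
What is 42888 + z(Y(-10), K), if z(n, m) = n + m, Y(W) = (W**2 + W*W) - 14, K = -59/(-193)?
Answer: 8313341/193 ≈ 43074.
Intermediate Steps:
K = 59/193 (K = -59*(-1/193) = 59/193 ≈ 0.30570)
Y(W) = -14 + 2*W**2 (Y(W) = (W**2 + W**2) - 14 = 2*W**2 - 14 = -14 + 2*W**2)
z(n, m) = m + n
42888 + z(Y(-10), K) = 42888 + (59/193 + (-14 + 2*(-10)**2)) = 42888 + (59/193 + (-14 + 2*100)) = 42888 + (59/193 + (-14 + 200)) = 42888 + (59/193 + 186) = 42888 + 35957/193 = 8313341/193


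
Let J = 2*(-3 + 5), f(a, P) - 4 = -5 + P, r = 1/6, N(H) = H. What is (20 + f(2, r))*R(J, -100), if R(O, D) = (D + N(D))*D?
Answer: 1150000/3 ≈ 3.8333e+5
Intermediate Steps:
r = ⅙ ≈ 0.16667
f(a, P) = -1 + P (f(a, P) = 4 + (-5 + P) = -1 + P)
J = 4 (J = 2*2 = 4)
R(O, D) = 2*D² (R(O, D) = (D + D)*D = (2*D)*D = 2*D²)
(20 + f(2, r))*R(J, -100) = (20 + (-1 + ⅙))*(2*(-100)²) = (20 - ⅚)*(2*10000) = (115/6)*20000 = 1150000/3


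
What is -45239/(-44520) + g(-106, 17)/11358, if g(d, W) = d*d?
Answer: 169008547/84276360 ≈ 2.0054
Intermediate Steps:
g(d, W) = d**2
-45239/(-44520) + g(-106, 17)/11358 = -45239/(-44520) + (-106)**2/11358 = -45239*(-1/44520) + 11236*(1/11358) = 45239/44520 + 5618/5679 = 169008547/84276360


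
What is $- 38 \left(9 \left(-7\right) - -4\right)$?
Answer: $2242$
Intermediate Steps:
$- 38 \left(9 \left(-7\right) - -4\right) = - 38 \left(-63 + \left(-1 + 5\right)\right) = - 38 \left(-63 + 4\right) = \left(-38\right) \left(-59\right) = 2242$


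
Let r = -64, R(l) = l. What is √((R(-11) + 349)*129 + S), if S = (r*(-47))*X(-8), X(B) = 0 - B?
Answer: √67666 ≈ 260.13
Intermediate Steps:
X(B) = -B
S = 24064 (S = (-64*(-47))*(-1*(-8)) = 3008*8 = 24064)
√((R(-11) + 349)*129 + S) = √((-11 + 349)*129 + 24064) = √(338*129 + 24064) = √(43602 + 24064) = √67666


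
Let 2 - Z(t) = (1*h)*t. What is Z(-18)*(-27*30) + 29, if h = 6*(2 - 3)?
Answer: 85889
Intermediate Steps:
h = -6 (h = 6*(-1) = -6)
Z(t) = 2 + 6*t (Z(t) = 2 - 1*(-6)*t = 2 - (-6)*t = 2 + 6*t)
Z(-18)*(-27*30) + 29 = (2 + 6*(-18))*(-27*30) + 29 = (2 - 108)*(-810) + 29 = -106*(-810) + 29 = 85860 + 29 = 85889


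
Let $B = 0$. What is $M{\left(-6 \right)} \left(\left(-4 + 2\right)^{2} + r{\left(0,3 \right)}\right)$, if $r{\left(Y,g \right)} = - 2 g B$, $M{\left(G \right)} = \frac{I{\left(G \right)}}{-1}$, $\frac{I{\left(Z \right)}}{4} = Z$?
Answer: $96$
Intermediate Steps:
$I{\left(Z \right)} = 4 Z$
$M{\left(G \right)} = - 4 G$ ($M{\left(G \right)} = \frac{4 G}{-1} = 4 G \left(-1\right) = - 4 G$)
$r{\left(Y,g \right)} = 0$ ($r{\left(Y,g \right)} = - 2 g 0 = 0$)
$M{\left(-6 \right)} \left(\left(-4 + 2\right)^{2} + r{\left(0,3 \right)}\right) = \left(-4\right) \left(-6\right) \left(\left(-4 + 2\right)^{2} + 0\right) = 24 \left(\left(-2\right)^{2} + 0\right) = 24 \left(4 + 0\right) = 24 \cdot 4 = 96$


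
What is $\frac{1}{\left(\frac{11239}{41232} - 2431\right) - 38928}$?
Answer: $- \frac{41232}{1705303049} \approx -2.4179 \cdot 10^{-5}$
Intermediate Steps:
$\frac{1}{\left(\frac{11239}{41232} - 2431\right) - 38928} = \frac{1}{- \frac{100223753}{41232} - 38928} = \frac{1}{- \frac{1705303049}{41232}} = - \frac{41232}{1705303049}$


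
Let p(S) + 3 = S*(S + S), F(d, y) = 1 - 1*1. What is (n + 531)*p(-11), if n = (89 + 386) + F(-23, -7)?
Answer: 240434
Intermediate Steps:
F(d, y) = 0 (F(d, y) = 1 - 1 = 0)
n = 475 (n = (89 + 386) + 0 = 475 + 0 = 475)
p(S) = -3 + 2*S**2 (p(S) = -3 + S*(S + S) = -3 + S*(2*S) = -3 + 2*S**2)
(n + 531)*p(-11) = (475 + 531)*(-3 + 2*(-11)**2) = 1006*(-3 + 2*121) = 1006*(-3 + 242) = 1006*239 = 240434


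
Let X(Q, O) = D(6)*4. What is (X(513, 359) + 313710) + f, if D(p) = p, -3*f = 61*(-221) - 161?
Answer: 954844/3 ≈ 3.1828e+5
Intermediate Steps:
f = 13642/3 (f = -(61*(-221) - 161)/3 = -(-13481 - 161)/3 = -1/3*(-13642) = 13642/3 ≈ 4547.3)
X(Q, O) = 24 (X(Q, O) = 6*4 = 24)
(X(513, 359) + 313710) + f = (24 + 313710) + 13642/3 = 313734 + 13642/3 = 954844/3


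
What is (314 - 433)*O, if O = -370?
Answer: 44030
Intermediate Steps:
(314 - 433)*O = (314 - 433)*(-370) = -119*(-370) = 44030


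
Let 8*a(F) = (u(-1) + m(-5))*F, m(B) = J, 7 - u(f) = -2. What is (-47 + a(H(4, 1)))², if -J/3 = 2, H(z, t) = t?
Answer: 139129/64 ≈ 2173.9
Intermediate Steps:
u(f) = 9 (u(f) = 7 - 1*(-2) = 7 + 2 = 9)
J = -6 (J = -3*2 = -6)
m(B) = -6
a(F) = 3*F/8 (a(F) = ((9 - 6)*F)/8 = (3*F)/8 = 3*F/8)
(-47 + a(H(4, 1)))² = (-47 + (3/8)*1)² = (-47 + 3/8)² = (-373/8)² = 139129/64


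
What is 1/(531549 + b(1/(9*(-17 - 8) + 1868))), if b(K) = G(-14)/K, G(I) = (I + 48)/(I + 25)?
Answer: 11/5902901 ≈ 1.8635e-6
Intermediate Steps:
G(I) = (48 + I)/(25 + I)
b(K) = 34/(11*K) (b(K) = ((48 - 14)/(25 - 14))/K = (34/11)/K = ((1/11)*34)/K = 34/(11*K))
1/(531549 + b(1/(9*(-17 - 8) + 1868))) = 1/(531549 + 34/(11*(1/(9*(-17 - 8) + 1868)))) = 1/(531549 + 34/(11*(1/(9*(-25) + 1868)))) = 1/(531549 + 34/(11*(1/(-225 + 1868)))) = 1/(531549 + 34/(11*(1/1643))) = 1/(531549 + (34/11)*1643) = 1/(531549 + 55862/11) = 1/(5902901/11) = 11/5902901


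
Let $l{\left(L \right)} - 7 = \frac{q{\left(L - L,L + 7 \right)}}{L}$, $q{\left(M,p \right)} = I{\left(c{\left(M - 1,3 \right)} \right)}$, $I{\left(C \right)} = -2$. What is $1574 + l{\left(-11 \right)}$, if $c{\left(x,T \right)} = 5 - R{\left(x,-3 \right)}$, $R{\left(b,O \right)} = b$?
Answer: $\frac{17393}{11} \approx 1581.2$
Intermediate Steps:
$c{\left(x,T \right)} = 5 - x$
$q{\left(M,p \right)} = -2$
$l{\left(L \right)} = 7 - \frac{2}{L}$
$1574 + l{\left(-11 \right)} = 1574 + \left(7 - \frac{2}{-11}\right) = 1574 + \left(7 - - \frac{2}{11}\right) = 1574 + \left(7 + \frac{2}{11}\right) = 1574 + \frac{79}{11} = \frac{17393}{11}$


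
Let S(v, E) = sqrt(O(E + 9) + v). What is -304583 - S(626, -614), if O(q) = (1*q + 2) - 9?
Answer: -304583 - sqrt(14) ≈ -3.0459e+5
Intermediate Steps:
O(q) = -7 + q (O(q) = (q + 2) - 9 = (2 + q) - 9 = -7 + q)
S(v, E) = sqrt(2 + E + v) (S(v, E) = sqrt((-7 + (E + 9)) + v) = sqrt((-7 + (9 + E)) + v) = sqrt((2 + E) + v) = sqrt(2 + E + v))
-304583 - S(626, -614) = -304583 - sqrt(2 - 614 + 626) = -304583 - sqrt(14)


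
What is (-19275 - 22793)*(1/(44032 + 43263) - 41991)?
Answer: 11861895657184/6715 ≈ 1.7665e+9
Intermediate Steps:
(-19275 - 22793)*(1/(44032 + 43263) - 41991) = -42068*(1/87295 - 41991) = -42068*(-3665604344/87295) = 11861895657184/6715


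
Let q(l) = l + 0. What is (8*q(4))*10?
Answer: 320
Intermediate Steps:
q(l) = l
(8*q(4))*10 = (8*4)*10 = 32*10 = 320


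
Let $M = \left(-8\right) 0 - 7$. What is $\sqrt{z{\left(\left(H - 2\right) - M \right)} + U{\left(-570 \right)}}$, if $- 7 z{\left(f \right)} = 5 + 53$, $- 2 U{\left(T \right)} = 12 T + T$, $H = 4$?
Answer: $\frac{\sqrt{181139}}{7} \approx 60.801$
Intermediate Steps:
$M = -7$ ($M = 0 - 7 = -7$)
$U{\left(T \right)} = - \frac{13 T}{2}$ ($U{\left(T \right)} = - \frac{12 T + T}{2} = - \frac{13 T}{2}$)
$z{\left(f \right)} = - \frac{58}{7}$ ($z{\left(f \right)} = - \frac{5 + 53}{7} = \left(- \frac{1}{7}\right) 58 = - \frac{58}{7}$)
$\sqrt{z{\left(\left(H - 2\right) - M \right)} + U{\left(-570 \right)}} = \sqrt{- \frac{58}{7} - -3705} = \sqrt{- \frac{58}{7} + 3705} = \sqrt{\frac{25877}{7}} = \frac{\sqrt{181139}}{7}$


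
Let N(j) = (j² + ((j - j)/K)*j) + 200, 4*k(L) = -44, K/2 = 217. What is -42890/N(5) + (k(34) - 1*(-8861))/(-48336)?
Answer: -69170743/362520 ≈ -190.81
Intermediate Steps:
K = 434 (K = 2*217 = 434)
k(L) = -11 (k(L) = (¼)*(-44) = -11)
N(j) = 200 + j² (N(j) = (j² + ((j - j)/434)*j) + 200 = (j² + (0*(1/434))*j) + 200 = (j² + 0*j) + 200 = (j² + 0) + 200 = j² + 200 = 200 + j²)
-42890/N(5) + (k(34) - 1*(-8861))/(-48336) = -42890/(200 + 5²) + (-11 - 1*(-8861))/(-48336) = -42890/(200 + 25) + (-11 + 8861)*(-1/48336) = -42890/225 + 8850*(-1/48336) = -42890*1/225 - 1475/8056 = -8578/45 - 1475/8056 = -69170743/362520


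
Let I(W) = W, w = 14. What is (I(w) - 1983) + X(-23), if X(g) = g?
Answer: -1992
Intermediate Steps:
(I(w) - 1983) + X(-23) = (14 - 1983) - 23 = -1969 - 23 = -1992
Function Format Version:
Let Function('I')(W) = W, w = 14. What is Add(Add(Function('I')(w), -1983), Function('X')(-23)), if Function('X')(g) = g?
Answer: -1992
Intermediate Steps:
Add(Add(Function('I')(w), -1983), Function('X')(-23)) = Add(Add(14, -1983), -23) = Add(-1969, -23) = -1992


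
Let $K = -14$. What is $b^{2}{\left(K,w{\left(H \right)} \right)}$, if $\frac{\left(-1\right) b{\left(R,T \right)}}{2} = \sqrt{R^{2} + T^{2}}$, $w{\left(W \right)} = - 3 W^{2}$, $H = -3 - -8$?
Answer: $23284$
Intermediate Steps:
$H = 5$ ($H = -3 + 8 = 5$)
$b{\left(R,T \right)} = - 2 \sqrt{R^{2} + T^{2}}$
$b^{2}{\left(K,w{\left(H \right)} \right)} = \left(- 2 \sqrt{\left(-14\right)^{2} + \left(- 3 \cdot 5^{2}\right)^{2}}\right)^{2} = \left(- 2 \sqrt{196 + \left(\left(-3\right) 25\right)^{2}}\right)^{2} = \left(- 2 \sqrt{196 + \left(-75\right)^{2}}\right)^{2} = \left(- 2 \sqrt{196 + 5625}\right)^{2} = \left(- 2 \sqrt{5821}\right)^{2} = 23284$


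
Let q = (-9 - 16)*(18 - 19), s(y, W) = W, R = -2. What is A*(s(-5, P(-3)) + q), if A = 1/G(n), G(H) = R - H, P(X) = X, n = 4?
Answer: -11/3 ≈ -3.6667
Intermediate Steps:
G(H) = -2 - H
A = -1/6 (A = 1/(-2 - 1*4) = 1/(-2 - 4) = 1/(-6) = -1/6 ≈ -0.16667)
q = 25 (q = -25*(-1) = 25)
A*(s(-5, P(-3)) + q) = -(-3 + 25)/6 = -1/6*22 = -11/3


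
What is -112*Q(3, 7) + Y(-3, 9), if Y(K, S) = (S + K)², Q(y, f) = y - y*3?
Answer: 708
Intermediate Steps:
Q(y, f) = -2*y (Q(y, f) = y - 3*y = -2*y)
Y(K, S) = (K + S)²
-112*Q(3, 7) + Y(-3, 9) = -(-224)*3 + (-3 + 9)² = -112*(-6) + 6² = 672 + 36 = 708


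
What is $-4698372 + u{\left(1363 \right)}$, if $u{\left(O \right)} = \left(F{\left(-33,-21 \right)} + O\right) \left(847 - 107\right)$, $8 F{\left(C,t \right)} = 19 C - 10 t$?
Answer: $- \frac{7456649}{2} \approx -3.7283 \cdot 10^{6}$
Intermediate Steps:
$F{\left(C,t \right)} = - \frac{5 t}{4} + \frac{19 C}{8}$ ($F{\left(C,t \right)} = \frac{19 C - 10 t}{8} = \frac{- 10 t + 19 C}{8} = - \frac{5 t}{4} + \frac{19 C}{8}$)
$u{\left(O \right)} = - \frac{77145}{2} + 740 O$ ($u{\left(O \right)} = \left(\left(\left(- \frac{5}{4}\right) \left(-21\right) + \frac{19}{8} \left(-33\right)\right) + O\right) \left(847 - 107\right) = \left(\left(\frac{105}{4} - \frac{627}{8}\right) + O\right) 740 = \left(- \frac{417}{8} + O\right) 740 = - \frac{77145}{2} + 740 O$)
$-4698372 + u{\left(1363 \right)} = -4698372 + \left(- \frac{77145}{2} + 740 \cdot 1363\right) = -4698372 + \left(- \frac{77145}{2} + 1008620\right) = -4698372 + \frac{1940095}{2} = - \frac{7456649}{2}$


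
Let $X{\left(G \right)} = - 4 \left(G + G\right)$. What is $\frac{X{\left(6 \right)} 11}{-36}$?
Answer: $\frac{44}{3} \approx 14.667$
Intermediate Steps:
$X{\left(G \right)} = - 8 G$ ($X{\left(G \right)} = - 4 \cdot 2 G = - 8 G$)
$\frac{X{\left(6 \right)} 11}{-36} = \frac{\left(-8\right) 6 \cdot 11}{-36} = \left(-48\right) 11 \left(- \frac{1}{36}\right) = \left(-528\right) \left(- \frac{1}{36}\right) = \frac{44}{3}$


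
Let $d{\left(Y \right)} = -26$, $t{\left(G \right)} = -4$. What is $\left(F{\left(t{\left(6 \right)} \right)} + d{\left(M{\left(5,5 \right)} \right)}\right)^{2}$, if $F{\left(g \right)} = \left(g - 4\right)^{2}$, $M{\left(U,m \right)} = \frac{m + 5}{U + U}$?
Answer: $1444$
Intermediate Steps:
$M{\left(U,m \right)} = \frac{5 + m}{2 U}$
$F{\left(g \right)} = \left(-4 + g\right)^{2}$
$\left(F{\left(t{\left(6 \right)} \right)} + d{\left(M{\left(5,5 \right)} \right)}\right)^{2} = \left(\left(-4 - 4\right)^{2} - 26\right)^{2} = \left(\left(-8\right)^{2} - 26\right)^{2} = \left(64 - 26\right)^{2} = 38^{2} = 1444$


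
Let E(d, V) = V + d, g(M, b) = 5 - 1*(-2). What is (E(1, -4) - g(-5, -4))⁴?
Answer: 10000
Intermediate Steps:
g(M, b) = 7 (g(M, b) = 5 + 2 = 7)
(E(1, -4) - g(-5, -4))⁴ = ((-4 + 1) - 1*7)⁴ = (-3 - 7)⁴ = (-10)⁴ = 10000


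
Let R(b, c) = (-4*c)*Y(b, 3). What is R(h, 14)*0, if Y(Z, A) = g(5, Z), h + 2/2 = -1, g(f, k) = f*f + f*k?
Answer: 0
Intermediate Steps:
g(f, k) = f² + f*k
h = -2 (h = -1 - 1 = -2)
Y(Z, A) = 25 + 5*Z (Y(Z, A) = 5*(5 + Z) = 25 + 5*Z)
R(b, c) = -4*c*(25 + 5*b) (R(b, c) = (-4*c)*(25 + 5*b) = -4*c*(25 + 5*b))
R(h, 14)*0 = -20*14*(5 - 2)*0 = -20*14*3*0 = -840*0 = 0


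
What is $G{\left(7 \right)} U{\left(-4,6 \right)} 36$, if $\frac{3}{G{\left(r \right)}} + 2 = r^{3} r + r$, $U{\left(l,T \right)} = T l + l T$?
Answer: $- \frac{864}{401} \approx -2.1546$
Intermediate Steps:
$U{\left(l,T \right)} = 2 T l$ ($U{\left(l,T \right)} = T l + T l = 2 T l$)
$G{\left(r \right)} = \frac{3}{-2 + r + r^{4}}$ ($G{\left(r \right)} = \frac{3}{-2 + \left(r^{3} r + r\right)} = \frac{3}{-2 + \left(r^{4} + r\right)} = \frac{3}{-2 + \left(r + r^{4}\right)} = \frac{3}{-2 + r + r^{4}}$)
$G{\left(7 \right)} U{\left(-4,6 \right)} 36 = \frac{3}{-2 + 7 + 7^{4}} \cdot 2 \cdot 6 \left(-4\right) 36 = \frac{3}{-2 + 7 + 2401} \left(-48\right) 36 = \frac{3}{2406} \left(-48\right) 36 = 3 \cdot \frac{1}{2406} \left(-48\right) 36 = \frac{1}{802} \left(-48\right) 36 = \left(- \frac{24}{401}\right) 36 = - \frac{864}{401}$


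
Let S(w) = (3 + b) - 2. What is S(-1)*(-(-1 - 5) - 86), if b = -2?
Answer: 80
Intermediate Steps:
S(w) = -1 (S(w) = (3 - 2) - 2 = 1 - 2 = -1)
S(-1)*(-(-1 - 5) - 86) = -(-(-1 - 5) - 86) = -(-1*(-6) - 86) = -(6 - 86) = -1*(-80) = 80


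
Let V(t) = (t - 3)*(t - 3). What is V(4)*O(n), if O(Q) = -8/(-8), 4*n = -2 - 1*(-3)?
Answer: 1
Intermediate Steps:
V(t) = (-3 + t)² (V(t) = (-3 + t)*(-3 + t) = (-3 + t)²)
n = ¼ (n = (-2 - 1*(-3))/4 = (-2 + 3)/4 = (¼)*1 = ¼ ≈ 0.25000)
O(Q) = 1 (O(Q) = -8*(-⅛) = 1)
V(4)*O(n) = (-3 + 4)²*1 = 1²*1 = 1*1 = 1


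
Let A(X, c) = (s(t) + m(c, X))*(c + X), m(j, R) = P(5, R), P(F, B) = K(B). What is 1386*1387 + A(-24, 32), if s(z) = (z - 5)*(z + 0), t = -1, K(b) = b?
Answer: 1922238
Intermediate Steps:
P(F, B) = B
s(z) = z*(-5 + z) (s(z) = (-5 + z)*z = z*(-5 + z))
m(j, R) = R
A(X, c) = (6 + X)*(X + c) (A(X, c) = (-(-5 - 1) + X)*(c + X) = (-1*(-6) + X)*(X + c) = (6 + X)*(X + c))
1386*1387 + A(-24, 32) = 1386*1387 + ((-24)² + 6*(-24) + 6*32 - 24*32) = 1922382 + (576 - 144 + 192 - 768) = 1922382 - 144 = 1922238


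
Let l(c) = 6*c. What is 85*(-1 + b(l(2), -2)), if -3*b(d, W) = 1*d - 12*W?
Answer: -1105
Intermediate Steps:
b(d, W) = 4*W - d/3 (b(d, W) = -(1*d - 12*W)/3 = -(d - 12*W)/3 = 4*W - d/3)
85*(-1 + b(l(2), -2)) = 85*(-1 + (4*(-2) - 2*2)) = 85*(-1 + (-8 - ⅓*12)) = 85*(-1 + (-8 - 4)) = 85*(-1 - 12) = 85*(-13) = -1105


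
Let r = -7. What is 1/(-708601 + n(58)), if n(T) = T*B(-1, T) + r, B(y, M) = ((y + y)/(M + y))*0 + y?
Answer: -1/708666 ≈ -1.4111e-6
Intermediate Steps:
B(y, M) = y (B(y, M) = ((2*y)/(M + y))*0 + y = (2*y/(M + y))*0 + y = 0 + y = y)
n(T) = -7 - T (n(T) = T*(-1) - 7 = -T - 7 = -7 - T)
1/(-708601 + n(58)) = 1/(-708601 + (-7 - 1*58)) = 1/(-708601 + (-7 - 58)) = 1/(-708601 - 65) = 1/(-708666) = -1/708666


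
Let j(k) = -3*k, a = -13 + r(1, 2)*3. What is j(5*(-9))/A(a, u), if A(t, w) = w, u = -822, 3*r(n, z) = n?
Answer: -45/274 ≈ -0.16423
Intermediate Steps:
r(n, z) = n/3
a = -12 (a = -13 + ((⅓)*1)*3 = -13 + (⅓)*3 = -13 + 1 = -12)
j(5*(-9))/A(a, u) = -15*(-9)/(-822) = -3*(-45)*(-1/822) = 135*(-1/822) = -45/274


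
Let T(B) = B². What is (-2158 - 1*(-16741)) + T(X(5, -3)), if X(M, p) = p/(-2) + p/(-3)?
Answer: 58357/4 ≈ 14589.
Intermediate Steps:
X(M, p) = -5*p/6 (X(M, p) = p*(-½) + p*(-⅓) = -p/2 - p/3 = -5*p/6)
(-2158 - 1*(-16741)) + T(X(5, -3)) = (-2158 - 1*(-16741)) + (-⅚*(-3))² = (-2158 + 16741) + (5/2)² = 14583 + 25/4 = 58357/4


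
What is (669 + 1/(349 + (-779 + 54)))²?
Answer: 63273880849/141376 ≈ 4.4756e+5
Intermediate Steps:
(669 + 1/(349 + (-779 + 54)))² = (669 + 1/(349 - 725))² = (669 + 1/(-376))² = (669 - 1/376)² = (251543/376)² = 63273880849/141376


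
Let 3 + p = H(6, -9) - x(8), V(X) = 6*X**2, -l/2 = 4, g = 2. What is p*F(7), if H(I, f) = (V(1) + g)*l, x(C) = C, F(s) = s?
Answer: -525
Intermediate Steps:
l = -8 (l = -2*4 = -8)
H(I, f) = -64 (H(I, f) = (6*1**2 + 2)*(-8) = (6*1 + 2)*(-8) = (6 + 2)*(-8) = 8*(-8) = -64)
p = -75 (p = -3 + (-64 - 1*8) = -3 + (-64 - 8) = -3 - 72 = -75)
p*F(7) = -75*7 = -525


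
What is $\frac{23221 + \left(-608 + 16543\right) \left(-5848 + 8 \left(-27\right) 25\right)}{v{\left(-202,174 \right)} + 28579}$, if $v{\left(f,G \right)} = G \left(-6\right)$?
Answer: $- \frac{179213659}{27535} \approx -6508.6$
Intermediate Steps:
$v{\left(f,G \right)} = - 6 G$
$\frac{23221 + \left(-608 + 16543\right) \left(-5848 + 8 \left(-27\right) 25\right)}{v{\left(-202,174 \right)} + 28579} = \frac{23221 + \left(-608 + 16543\right) \left(-5848 + 8 \left(-27\right) 25\right)}{\left(-6\right) 174 + 28579} = \frac{23221 + 15935 \left(-5848 - 5400\right)}{-1044 + 28579} = \frac{23221 + 15935 \left(-5848 - 5400\right)}{27535} = \left(23221 + 15935 \left(-11248\right)\right) \frac{1}{27535} = \left(23221 - 179236880\right) \frac{1}{27535} = \left(-179213659\right) \frac{1}{27535} = - \frac{179213659}{27535}$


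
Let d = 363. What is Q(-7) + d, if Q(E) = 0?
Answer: 363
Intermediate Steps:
Q(-7) + d = 0 + 363 = 363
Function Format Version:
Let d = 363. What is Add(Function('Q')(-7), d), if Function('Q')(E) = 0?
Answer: 363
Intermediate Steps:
Add(Function('Q')(-7), d) = Add(0, 363) = 363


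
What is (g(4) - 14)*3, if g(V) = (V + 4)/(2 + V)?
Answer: -38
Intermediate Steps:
g(V) = (4 + V)/(2 + V)
(g(4) - 14)*3 = ((4 + 4)/(2 + 4) - 14)*3 = (8/6 - 14)*3 = ((⅙)*8 - 14)*3 = (4/3 - 14)*3 = -38/3*3 = -38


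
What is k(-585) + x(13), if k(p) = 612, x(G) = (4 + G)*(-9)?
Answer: 459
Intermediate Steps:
x(G) = -36 - 9*G
k(-585) + x(13) = 612 + (-36 - 9*13) = 612 + (-36 - 117) = 612 - 153 = 459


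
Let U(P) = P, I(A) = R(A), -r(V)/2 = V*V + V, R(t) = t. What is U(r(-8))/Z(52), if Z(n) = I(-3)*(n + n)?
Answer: 14/39 ≈ 0.35897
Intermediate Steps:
r(V) = -2*V - 2*V**2 (r(V) = -2*(V*V + V) = -2*(V**2 + V) = -2*(V + V**2) = -2*V - 2*V**2)
I(A) = A
Z(n) = -6*n (Z(n) = -3*(n + n) = -6*n)
U(r(-8))/Z(52) = (-2*(-8)*(1 - 8))/((-6*52)) = -2*(-8)*(-7)/(-312) = -112*(-1/312) = 14/39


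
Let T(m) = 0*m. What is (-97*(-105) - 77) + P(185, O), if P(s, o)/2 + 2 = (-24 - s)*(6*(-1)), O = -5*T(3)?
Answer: 12612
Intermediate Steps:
T(m) = 0
O = 0 (O = -5*0 = 0)
P(s, o) = 284 + 12*s (P(s, o) = -4 + 2*((-24 - s)*(6*(-1))) = -4 + 2*((-24 - s)*(-6)) = -4 + 2*(144 + 6*s) = -4 + (288 + 12*s) = 284 + 12*s)
(-97*(-105) - 77) + P(185, O) = (-97*(-105) - 77) + (284 + 12*185) = (10185 - 77) + (284 + 2220) = 10108 + 2504 = 12612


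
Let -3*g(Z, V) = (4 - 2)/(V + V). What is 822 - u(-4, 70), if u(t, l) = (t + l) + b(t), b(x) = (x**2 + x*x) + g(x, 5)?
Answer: 10861/15 ≈ 724.07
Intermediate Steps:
g(Z, V) = -1/(3*V) (g(Z, V) = -(4 - 2)/(3*(V + V)) = -2/(3*(2*V)) = -2*1/(2*V)/3 = -1/(3*V))
b(x) = -1/15 + 2*x**2 (b(x) = (x**2 + x*x) - 1/3/5 = (x**2 + x**2) - 1/3*1/5 = 2*x**2 - 1/15 = -1/15 + 2*x**2)
u(t, l) = -1/15 + l + t + 2*t**2 (u(t, l) = (t + l) + (-1/15 + 2*t**2) = (l + t) + (-1/15 + 2*t**2) = -1/15 + l + t + 2*t**2)
822 - u(-4, 70) = 822 - (-1/15 + 70 - 4 + 2*(-4)**2) = 822 - (-1/15 + 70 - 4 + 2*16) = 822 - (-1/15 + 70 - 4 + 32) = 822 - 1*1469/15 = 822 - 1469/15 = 10861/15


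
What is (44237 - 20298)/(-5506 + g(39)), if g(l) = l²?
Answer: -23939/3985 ≈ -6.0073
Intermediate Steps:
(44237 - 20298)/(-5506 + g(39)) = (44237 - 20298)/(-5506 + 39²) = 23939/(-5506 + 1521) = 23939/(-3985) = 23939*(-1/3985) = -23939/3985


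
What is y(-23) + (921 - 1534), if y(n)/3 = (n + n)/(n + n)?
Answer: -610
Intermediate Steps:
y(n) = 3 (y(n) = 3*((n + n)/(n + n)) = 3*((2*n)/((2*n))) = 3*((2*n)*(1/(2*n))) = 3*1 = 3)
y(-23) + (921 - 1534) = 3 + (921 - 1534) = 3 - 613 = -610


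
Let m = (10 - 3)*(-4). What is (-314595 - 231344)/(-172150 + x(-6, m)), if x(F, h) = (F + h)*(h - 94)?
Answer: 545939/168002 ≈ 3.2496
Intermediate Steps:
m = -28 (m = 7*(-4) = -28)
x(F, h) = (-94 + h)*(F + h) (x(F, h) = (F + h)*(-94 + h) = (-94 + h)*(F + h))
(-314595 - 231344)/(-172150 + x(-6, m)) = (-314595 - 231344)/(-172150 + ((-28)² - 94*(-6) - 94*(-28) - 6*(-28))) = -545939/(-172150 + (784 + 564 + 2632 + 168)) = -545939/(-172150 + 4148) = -545939/(-168002) = -545939*(-1/168002) = 545939/168002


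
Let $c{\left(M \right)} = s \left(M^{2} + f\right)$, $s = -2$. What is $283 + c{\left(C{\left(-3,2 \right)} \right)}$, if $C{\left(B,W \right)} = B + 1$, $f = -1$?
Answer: $277$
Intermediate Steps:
$C{\left(B,W \right)} = 1 + B$
$c{\left(M \right)} = 2 - 2 M^{2}$ ($c{\left(M \right)} = - 2 \left(M^{2} - 1\right) = - 2 \left(-1 + M^{2}\right) = 2 - 2 M^{2}$)
$283 + c{\left(C{\left(-3,2 \right)} \right)} = 283 + \left(2 - 2 \left(1 - 3\right)^{2}\right) = 283 + \left(2 - 2 \left(-2\right)^{2}\right) = 283 + \left(2 - 8\right) = 283 - 6 = 277$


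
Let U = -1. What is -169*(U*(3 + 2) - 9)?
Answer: 2366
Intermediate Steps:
-169*(U*(3 + 2) - 9) = -169*(-(3 + 2) - 9) = -169*(-1*5 - 9) = -169*(-5 - 9) = -169*(-14) = 2366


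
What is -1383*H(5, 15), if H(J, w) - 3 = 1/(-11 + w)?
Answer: -17979/4 ≈ -4494.8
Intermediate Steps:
H(J, w) = 3 + 1/(-11 + w)
-1383*H(5, 15) = -1383*(-32 + 3*15)/(-11 + 15) = -1383*(-32 + 45)/4 = -1383*13/4 = -17979/4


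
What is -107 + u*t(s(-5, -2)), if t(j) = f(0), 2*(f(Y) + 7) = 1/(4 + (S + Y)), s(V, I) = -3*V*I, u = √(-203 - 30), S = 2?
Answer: -107 - 83*I*√233/12 ≈ -107.0 - 105.58*I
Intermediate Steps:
u = I*√233 (u = √(-233) = I*√233 ≈ 15.264*I)
s(V, I) = -3*I*V
f(Y) = -7 + 1/(2*(6 + Y)) (f(Y) = -7 + 1/(2*(4 + (2 + Y))) = -7 + 1/(2*(6 + Y)))
t(j) = -83/12 (t(j) = (-83 - 14*0)/(2*(6 + 0)) = (½)*(-83 + 0)/6 = (½)*(⅙)*(-83) = -83/12)
-107 + u*t(s(-5, -2)) = -107 + (I*√233)*(-83/12) = -107 - 83*I*√233/12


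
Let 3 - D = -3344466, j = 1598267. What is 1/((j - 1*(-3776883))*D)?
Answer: 1/17977022545350 ≈ 5.5627e-14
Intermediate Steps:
D = 3344469 (D = 3 - 1*(-3344466) = 3 + 3344466 = 3344469)
1/((j - 1*(-3776883))*D) = 1/((1598267 - 1*(-3776883))*3344469) = (1/3344469)/(1598267 + 3776883) = (1/3344469)/5375150 = (1/5375150)*(1/3344469) = 1/17977022545350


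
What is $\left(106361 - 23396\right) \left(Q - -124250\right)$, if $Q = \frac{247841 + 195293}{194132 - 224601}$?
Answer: $\frac{314049913073940}{30469} \approx 1.0307 \cdot 10^{10}$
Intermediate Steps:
$Q = - \frac{443134}{30469}$ ($Q = \frac{443134}{-30469} = 443134 \left(- \frac{1}{30469}\right) = - \frac{443134}{30469} \approx -14.544$)
$\left(106361 - 23396\right) \left(Q - -124250\right) = \left(106361 - 23396\right) \left(- \frac{443134}{30469} - -124250\right) = \left(106361 + \left(-193222 + 169826\right)\right) \left(- \frac{443134}{30469} + 124250\right) = \left(106361 - 23396\right) \frac{3785330116}{30469} = 82965 \cdot \frac{3785330116}{30469} = \frac{314049913073940}{30469}$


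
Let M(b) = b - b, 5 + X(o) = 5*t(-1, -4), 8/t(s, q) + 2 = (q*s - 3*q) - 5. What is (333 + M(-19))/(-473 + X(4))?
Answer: -2997/4262 ≈ -0.70319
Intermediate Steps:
t(s, q) = 8/(-7 - 3*q + q*s) (t(s, q) = 8/(-2 + ((q*s - 3*q) - 5)) = 8/(-2 + ((-3*q + q*s) - 5)) = 8/(-2 + (-5 - 3*q + q*s)) = 8/(-7 - 3*q + q*s))
X(o) = -5/9 (X(o) = -5 + 5*(8/(-7 - 3*(-4) - 4*(-1))) = -5 + 5*(8/(-7 + 12 + 4)) = -5 + 5*(8/9) = -5 + 40/9 = -5/9)
M(b) = 0
(333 + M(-19))/(-473 + X(4)) = (333 + 0)/(-473 - 5/9) = 333/(-4262/9) = 333*(-9/4262) = -2997/4262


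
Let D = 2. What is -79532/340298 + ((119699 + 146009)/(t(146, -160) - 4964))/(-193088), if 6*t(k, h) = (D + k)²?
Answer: -153658262939/660427023680 ≈ -0.23267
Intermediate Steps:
t(k, h) = (2 + k)²/6
-79532/340298 + ((119699 + 146009)/(t(146, -160) - 4964))/(-193088) = -79532/340298 + ((119699 + 146009)/((2 + 146)²/6 - 4964))/(-193088) = -79532*1/340298 + (265708/((⅙)*148² - 4964))*(-1/193088) = -39766/170149 + (265708/((⅙)*21904 - 4964))*(-1/193088) = -39766/170149 + (265708/(10952/3 - 4964))*(-1/193088) = -39766/170149 + (265708/(-3940/3))*(-1/193088) = -39766/170149 + (265708*(-3/3940))*(-1/193088) = -39766/170149 - 199281/985*(-1/193088) = -39766/170149 + 199281/190191680 = -153658262939/660427023680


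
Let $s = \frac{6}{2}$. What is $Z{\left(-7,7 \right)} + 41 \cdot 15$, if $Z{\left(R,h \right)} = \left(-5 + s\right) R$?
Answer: $629$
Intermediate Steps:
$s = 3$ ($s = 6 \cdot \frac{1}{2} = 3$)
$Z{\left(R,h \right)} = - 2 R$ ($Z{\left(R,h \right)} = \left(-5 + 3\right) R = - 2 R$)
$Z{\left(-7,7 \right)} + 41 \cdot 15 = \left(-2\right) \left(-7\right) + 41 \cdot 15 = 14 + 615 = 629$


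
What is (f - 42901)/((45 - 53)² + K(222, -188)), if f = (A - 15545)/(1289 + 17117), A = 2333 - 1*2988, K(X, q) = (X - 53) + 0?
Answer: -394826003/2144299 ≈ -184.13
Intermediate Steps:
K(X, q) = -53 + X (K(X, q) = (-53 + X) + 0 = -53 + X)
A = -655 (A = 2333 - 2988 = -655)
f = -8100/9203 (f = (-655 - 15545)/(1289 + 17117) = -16200/18406 = -16200*1/18406 = -8100/9203 ≈ -0.88015)
(f - 42901)/((45 - 53)² + K(222, -188)) = (-8100/9203 - 42901)/((45 - 53)² + (-53 + 222)) = -394826003/(9203*((-8)² + 169)) = -394826003/(9203*(64 + 169)) = -394826003/9203/233 = -394826003/9203*1/233 = -394826003/2144299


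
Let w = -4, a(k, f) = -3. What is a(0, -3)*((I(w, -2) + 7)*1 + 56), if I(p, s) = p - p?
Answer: -189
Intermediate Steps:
I(p, s) = 0
a(0, -3)*((I(w, -2) + 7)*1 + 56) = -3*((0 + 7)*1 + 56) = -3*(7*1 + 56) = -3*(7 + 56) = -3*63 = -189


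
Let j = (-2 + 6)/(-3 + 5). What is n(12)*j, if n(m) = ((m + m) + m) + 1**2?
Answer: 74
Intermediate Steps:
n(m) = 1 + 3*m (n(m) = (2*m + m) + 1 = 3*m + 1 = 1 + 3*m)
j = 2 (j = 4/2 = 4*(1/2) = 2)
n(12)*j = (1 + 3*12)*2 = (1 + 36)*2 = 37*2 = 74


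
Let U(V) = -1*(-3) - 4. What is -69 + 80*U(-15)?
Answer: -149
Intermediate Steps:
U(V) = -1 (U(V) = 3 - 4 = -1)
-69 + 80*U(-15) = -69 + 80*(-1) = -69 - 80 = -149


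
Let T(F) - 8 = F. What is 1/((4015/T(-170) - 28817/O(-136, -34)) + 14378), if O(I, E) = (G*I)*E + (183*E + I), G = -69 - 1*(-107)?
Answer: 6858837/98445202220 ≈ 6.9672e-5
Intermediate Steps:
T(F) = 8 + F
G = 38 (G = -69 + 107 = 38)
O(I, E) = I + 183*E + 38*E*I (O(I, E) = (38*I)*E + (183*E + I) = 38*E*I + (I + 183*E) = I + 183*E + 38*E*I)
1/((4015/T(-170) - 28817/O(-136, -34)) + 14378) = 1/((4015/(8 - 170) - 28817/(-136 + 183*(-34) + 38*(-34)*(-136))) + 14378) = 1/((4015/(-162) - 28817/(-136 - 6222 + 175712)) + 14378) = 1/((4015*(-1/162) - 28817/169354) + 14378) = 1/((-4015/162 - 28817*1/169354) + 14378) = 1/((-4015/162 - 28817/169354) + 14378) = 1/(-171156166/6858837 + 14378) = 1/(98445202220/6858837) = 6858837/98445202220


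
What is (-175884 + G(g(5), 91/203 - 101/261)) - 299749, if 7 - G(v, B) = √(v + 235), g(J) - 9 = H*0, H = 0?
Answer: -475626 - 2*√61 ≈ -4.7564e+5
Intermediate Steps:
g(J) = 9 (g(J) = 9 + 0*0 = 9 + 0 = 9)
G(v, B) = 7 - √(235 + v) (G(v, B) = 7 - √(v + 235) = 7 - √(235 + v))
(-175884 + G(g(5), 91/203 - 101/261)) - 299749 = (-175884 + (7 - √(235 + 9))) - 299749 = (-175884 + (7 - √244)) - 299749 = (-175884 + (7 - 2*√61)) - 299749 = (-175877 - 2*√61) - 299749 = -475626 - 2*√61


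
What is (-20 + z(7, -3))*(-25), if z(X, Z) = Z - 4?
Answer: 675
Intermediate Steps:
z(X, Z) = -4 + Z
(-20 + z(7, -3))*(-25) = (-20 + (-4 - 3))*(-25) = (-20 - 7)*(-25) = -27*(-25) = 675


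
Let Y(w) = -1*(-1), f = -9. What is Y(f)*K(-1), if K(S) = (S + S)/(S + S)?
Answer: 1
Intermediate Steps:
K(S) = 1 (K(S) = (2*S)/((2*S)) = (2*S)*(1/(2*S)) = 1)
Y(w) = 1
Y(f)*K(-1) = 1*1 = 1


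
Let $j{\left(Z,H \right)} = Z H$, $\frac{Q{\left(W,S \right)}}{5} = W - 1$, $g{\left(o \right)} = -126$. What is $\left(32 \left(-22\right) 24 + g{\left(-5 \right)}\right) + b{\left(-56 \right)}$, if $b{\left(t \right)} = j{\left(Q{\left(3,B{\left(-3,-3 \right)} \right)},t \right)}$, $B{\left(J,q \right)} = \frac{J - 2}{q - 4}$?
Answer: $-17582$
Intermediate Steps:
$B{\left(J,q \right)} = \frac{-2 + J}{-4 + q}$
$Q{\left(W,S \right)} = -5 + 5 W$ ($Q{\left(W,S \right)} = 5 \left(W - 1\right) = 5 \left(-1 + W\right) = -5 + 5 W$)
$j{\left(Z,H \right)} = H Z$
$b{\left(t \right)} = 10 t$ ($b{\left(t \right)} = t \left(-5 + 5 \cdot 3\right) = t \left(-5 + 15\right) = t 10 = 10 t$)
$\left(32 \left(-22\right) 24 + g{\left(-5 \right)}\right) + b{\left(-56 \right)} = \left(32 \left(-22\right) 24 - 126\right) + 10 \left(-56\right) = \left(\left(-704\right) 24 - 126\right) - 560 = \left(-16896 - 126\right) - 560 = -17022 - 560 = -17582$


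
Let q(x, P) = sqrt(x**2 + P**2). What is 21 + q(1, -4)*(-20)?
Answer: 21 - 20*sqrt(17) ≈ -61.462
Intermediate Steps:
q(x, P) = sqrt(P**2 + x**2)
21 + q(1, -4)*(-20) = 21 + sqrt((-4)**2 + 1**2)*(-20) = 21 + sqrt(16 + 1)*(-20) = 21 + sqrt(17)*(-20) = 21 - 20*sqrt(17)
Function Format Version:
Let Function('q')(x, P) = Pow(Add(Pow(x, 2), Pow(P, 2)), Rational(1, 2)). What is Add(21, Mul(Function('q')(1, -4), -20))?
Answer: Add(21, Mul(-20, Pow(17, Rational(1, 2)))) ≈ -61.462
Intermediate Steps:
Function('q')(x, P) = Pow(Add(Pow(P, 2), Pow(x, 2)), Rational(1, 2))
Add(21, Mul(Function('q')(1, -4), -20)) = Add(21, Mul(Pow(Add(Pow(-4, 2), Pow(1, 2)), Rational(1, 2)), -20)) = Add(21, Mul(Pow(Add(16, 1), Rational(1, 2)), -20)) = Add(21, Mul(Pow(17, Rational(1, 2)), -20)) = Add(21, Mul(-20, Pow(17, Rational(1, 2))))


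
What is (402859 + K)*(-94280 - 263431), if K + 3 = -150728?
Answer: -90188959008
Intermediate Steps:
K = -150731 (K = -3 - 150728 = -150731)
(402859 + K)*(-94280 - 263431) = (402859 - 150731)*(-94280 - 263431) = 252128*(-357711) = -90188959008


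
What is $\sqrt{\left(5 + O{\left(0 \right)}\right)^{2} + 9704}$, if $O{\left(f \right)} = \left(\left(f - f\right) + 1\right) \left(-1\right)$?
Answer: $18 \sqrt{30} \approx 98.59$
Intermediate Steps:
$O{\left(f \right)} = -1$ ($O{\left(f \right)} = \left(0 + 1\right) \left(-1\right) = 1 \left(-1\right) = -1$)
$\sqrt{\left(5 + O{\left(0 \right)}\right)^{2} + 9704} = \sqrt{\left(5 - 1\right)^{2} + 9704} = \sqrt{4^{2} + 9704} = \sqrt{16 + 9704} = \sqrt{9720} = 18 \sqrt{30}$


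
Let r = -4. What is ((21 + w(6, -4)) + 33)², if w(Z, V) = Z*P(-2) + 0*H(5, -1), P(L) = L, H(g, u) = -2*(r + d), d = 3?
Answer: 1764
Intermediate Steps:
H(g, u) = 2 (H(g, u) = -2*(-4 + 3) = -2*(-1) = 2)
w(Z, V) = -2*Z (w(Z, V) = Z*(-2) + 0*2 = -2*Z + 0 = -2*Z)
((21 + w(6, -4)) + 33)² = ((21 - 2*6) + 33)² = ((21 - 12) + 33)² = (9 + 33)² = 42² = 1764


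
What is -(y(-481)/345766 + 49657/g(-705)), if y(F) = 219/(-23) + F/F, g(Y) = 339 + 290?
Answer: -11614794963/147123433 ≈ -78.946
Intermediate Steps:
g(Y) = 629
y(F) = -196/23 (y(F) = 219*(-1/23) + 1 = -219/23 + 1 = -196/23)
-(y(-481)/345766 + 49657/g(-705)) = -(-196/23/345766 + 49657/629) = -(-196/23*1/345766 + 49657*(1/629)) = -(-98/3976309 + 2921/37) = -1*11614794963/147123433 = -11614794963/147123433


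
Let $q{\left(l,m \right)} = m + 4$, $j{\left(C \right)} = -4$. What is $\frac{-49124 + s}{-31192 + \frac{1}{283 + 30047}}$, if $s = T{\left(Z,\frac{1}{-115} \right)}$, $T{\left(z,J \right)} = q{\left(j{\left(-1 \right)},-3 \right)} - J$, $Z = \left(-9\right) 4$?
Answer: $\frac{34267707504}{21759227257} \approx 1.5749$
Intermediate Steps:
$q{\left(l,m \right)} = 4 + m$
$Z = -36$
$T{\left(z,J \right)} = 1 - J$ ($T{\left(z,J \right)} = \left(4 - 3\right) - J = 1 - J$)
$s = \frac{116}{115}$ ($s = 1 - \frac{1}{-115} = 1 - - \frac{1}{115} = 1 + \frac{1}{115} = \frac{116}{115} \approx 1.0087$)
$\frac{-49124 + s}{-31192 + \frac{1}{283 + 30047}} = \frac{-49124 + \frac{116}{115}}{-31192 + \frac{1}{283 + 30047}} = - \frac{5649144}{115 \left(-31192 + \frac{1}{30330}\right)} = - \frac{5649144}{115 \left(- \frac{946053359}{30330}\right)} = \left(- \frac{5649144}{115}\right) \left(- \frac{30330}{946053359}\right) = \frac{34267707504}{21759227257}$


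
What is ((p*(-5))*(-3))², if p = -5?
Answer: 5625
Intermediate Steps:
((p*(-5))*(-3))² = (-5*(-5)*(-3))² = (25*(-3))² = (-75)² = 5625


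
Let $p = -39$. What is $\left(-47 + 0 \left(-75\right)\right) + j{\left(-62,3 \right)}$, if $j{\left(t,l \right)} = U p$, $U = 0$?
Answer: $-47$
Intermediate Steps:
$j{\left(t,l \right)} = 0$ ($j{\left(t,l \right)} = 0 \left(-39\right) = 0$)
$\left(-47 + 0 \left(-75\right)\right) + j{\left(-62,3 \right)} = \left(-47 + 0 \left(-75\right)\right) + 0 = \left(-47 + 0\right) + 0 = -47 + 0 = -47$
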